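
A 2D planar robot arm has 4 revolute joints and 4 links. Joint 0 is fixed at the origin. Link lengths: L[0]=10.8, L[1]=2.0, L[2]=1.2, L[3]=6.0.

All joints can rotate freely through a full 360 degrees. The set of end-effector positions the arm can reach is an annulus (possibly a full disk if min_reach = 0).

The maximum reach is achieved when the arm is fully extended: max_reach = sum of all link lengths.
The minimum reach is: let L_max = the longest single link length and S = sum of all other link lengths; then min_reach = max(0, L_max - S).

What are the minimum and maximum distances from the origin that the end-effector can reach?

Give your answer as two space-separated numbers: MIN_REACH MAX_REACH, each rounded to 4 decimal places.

Answer: 1.6000 20.0000

Derivation:
Link lengths: [10.8, 2.0, 1.2, 6.0]
max_reach = 10.8 + 2 + 1.2 + 6 = 20
L_max = max([10.8, 2.0, 1.2, 6.0]) = 10.8
S (sum of others) = 20 - 10.8 = 9.2
min_reach = max(0, 10.8 - 9.2) = max(0, 1.6) = 1.6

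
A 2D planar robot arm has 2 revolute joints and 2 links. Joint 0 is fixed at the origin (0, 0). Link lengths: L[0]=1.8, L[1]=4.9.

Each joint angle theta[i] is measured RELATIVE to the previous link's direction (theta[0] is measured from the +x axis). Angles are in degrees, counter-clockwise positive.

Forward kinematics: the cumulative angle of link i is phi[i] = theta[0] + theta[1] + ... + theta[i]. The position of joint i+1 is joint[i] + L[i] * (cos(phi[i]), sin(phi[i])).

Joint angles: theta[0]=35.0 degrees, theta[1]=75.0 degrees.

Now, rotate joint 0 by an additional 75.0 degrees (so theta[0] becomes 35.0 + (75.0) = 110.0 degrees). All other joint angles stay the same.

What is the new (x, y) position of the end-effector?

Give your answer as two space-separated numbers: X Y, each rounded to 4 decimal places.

joint[0] = (0.0000, 0.0000)  (base)
link 0: phi[0] = 110 = 110 deg
  cos(110 deg) = -0.3420, sin(110 deg) = 0.9397
  joint[1] = (0.0000, 0.0000) + 1.8 * (-0.3420, 0.9397) = (0.0000 + -0.6156, 0.0000 + 1.6914) = (-0.6156, 1.6914)
link 1: phi[1] = 110 + 75 = 185 deg
  cos(185 deg) = -0.9962, sin(185 deg) = -0.0872
  joint[2] = (-0.6156, 1.6914) + 4.9 * (-0.9962, -0.0872) = (-0.6156 + -4.8814, 1.6914 + -0.4271) = (-5.4970, 1.2644)
End effector: (-5.4970, 1.2644)

Answer: -5.4970 1.2644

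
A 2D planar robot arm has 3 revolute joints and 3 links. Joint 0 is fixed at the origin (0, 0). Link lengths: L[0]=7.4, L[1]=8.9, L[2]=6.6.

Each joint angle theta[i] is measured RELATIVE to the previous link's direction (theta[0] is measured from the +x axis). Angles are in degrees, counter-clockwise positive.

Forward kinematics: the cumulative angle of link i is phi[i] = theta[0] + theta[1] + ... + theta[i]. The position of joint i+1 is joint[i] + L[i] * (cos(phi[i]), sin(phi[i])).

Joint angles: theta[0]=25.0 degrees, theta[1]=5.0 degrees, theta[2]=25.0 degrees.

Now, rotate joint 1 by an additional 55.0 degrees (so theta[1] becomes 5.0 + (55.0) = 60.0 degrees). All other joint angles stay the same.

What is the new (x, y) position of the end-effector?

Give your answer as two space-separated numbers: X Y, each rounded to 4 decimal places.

joint[0] = (0.0000, 0.0000)  (base)
link 0: phi[0] = 25 = 25 deg
  cos(25 deg) = 0.9063, sin(25 deg) = 0.4226
  joint[1] = (0.0000, 0.0000) + 7.4 * (0.9063, 0.4226) = (0.0000 + 6.7067, 0.0000 + 3.1274) = (6.7067, 3.1274)
link 1: phi[1] = 25 + 60 = 85 deg
  cos(85 deg) = 0.0872, sin(85 deg) = 0.9962
  joint[2] = (6.7067, 3.1274) + 8.9 * (0.0872, 0.9962) = (6.7067 + 0.7757, 3.1274 + 8.8661) = (7.4824, 11.9935)
link 2: phi[2] = 25 + 60 + 25 = 110 deg
  cos(110 deg) = -0.3420, sin(110 deg) = 0.9397
  joint[3] = (7.4824, 11.9935) + 6.6 * (-0.3420, 0.9397) = (7.4824 + -2.2573, 11.9935 + 6.2020) = (5.2250, 18.1955)
End effector: (5.2250, 18.1955)

Answer: 5.2250 18.1955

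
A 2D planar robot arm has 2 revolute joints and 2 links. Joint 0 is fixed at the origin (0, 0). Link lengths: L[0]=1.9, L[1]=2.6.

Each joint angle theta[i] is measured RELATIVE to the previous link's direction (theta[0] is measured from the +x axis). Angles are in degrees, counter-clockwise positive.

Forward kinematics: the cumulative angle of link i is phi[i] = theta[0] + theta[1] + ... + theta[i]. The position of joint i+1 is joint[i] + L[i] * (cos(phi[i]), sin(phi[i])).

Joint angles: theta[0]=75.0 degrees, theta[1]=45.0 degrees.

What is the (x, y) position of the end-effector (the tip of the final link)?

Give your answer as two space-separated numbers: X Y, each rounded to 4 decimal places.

joint[0] = (0.0000, 0.0000)  (base)
link 0: phi[0] = 75 = 75 deg
  cos(75 deg) = 0.2588, sin(75 deg) = 0.9659
  joint[1] = (0.0000, 0.0000) + 1.9 * (0.2588, 0.9659) = (0.0000 + 0.4918, 0.0000 + 1.8353) = (0.4918, 1.8353)
link 1: phi[1] = 75 + 45 = 120 deg
  cos(120 deg) = -0.5000, sin(120 deg) = 0.8660
  joint[2] = (0.4918, 1.8353) + 2.6 * (-0.5000, 0.8660) = (0.4918 + -1.3000, 1.8353 + 2.2517) = (-0.8082, 4.0869)
End effector: (-0.8082, 4.0869)

Answer: -0.8082 4.0869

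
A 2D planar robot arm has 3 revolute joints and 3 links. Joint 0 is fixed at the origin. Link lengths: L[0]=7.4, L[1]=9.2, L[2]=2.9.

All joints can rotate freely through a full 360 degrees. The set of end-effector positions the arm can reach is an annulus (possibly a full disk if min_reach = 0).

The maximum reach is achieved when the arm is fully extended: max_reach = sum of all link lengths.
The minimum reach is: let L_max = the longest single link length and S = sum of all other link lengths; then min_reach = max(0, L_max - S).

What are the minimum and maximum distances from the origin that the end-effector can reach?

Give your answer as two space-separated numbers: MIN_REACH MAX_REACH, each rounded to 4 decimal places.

Link lengths: [7.4, 9.2, 2.9]
max_reach = 7.4 + 9.2 + 2.9 = 19.5
L_max = max([7.4, 9.2, 2.9]) = 9.2
S (sum of others) = 19.5 - 9.2 = 10.3
min_reach = max(0, 9.2 - 10.3) = max(0, -1.1) = 0

Answer: 0.0000 19.5000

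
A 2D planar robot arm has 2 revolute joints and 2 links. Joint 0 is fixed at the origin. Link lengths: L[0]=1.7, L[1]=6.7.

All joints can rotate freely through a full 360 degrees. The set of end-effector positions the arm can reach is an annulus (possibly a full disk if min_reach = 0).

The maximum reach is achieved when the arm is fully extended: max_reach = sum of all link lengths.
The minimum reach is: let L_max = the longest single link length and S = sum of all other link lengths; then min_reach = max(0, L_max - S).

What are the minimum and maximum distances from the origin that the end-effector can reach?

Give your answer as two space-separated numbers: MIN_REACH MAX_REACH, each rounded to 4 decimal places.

Answer: 5.0000 8.4000

Derivation:
Link lengths: [1.7, 6.7]
max_reach = 1.7 + 6.7 = 8.4
L_max = max([1.7, 6.7]) = 6.7
S (sum of others) = 8.4 - 6.7 = 1.7
min_reach = max(0, 6.7 - 1.7) = max(0, 5) = 5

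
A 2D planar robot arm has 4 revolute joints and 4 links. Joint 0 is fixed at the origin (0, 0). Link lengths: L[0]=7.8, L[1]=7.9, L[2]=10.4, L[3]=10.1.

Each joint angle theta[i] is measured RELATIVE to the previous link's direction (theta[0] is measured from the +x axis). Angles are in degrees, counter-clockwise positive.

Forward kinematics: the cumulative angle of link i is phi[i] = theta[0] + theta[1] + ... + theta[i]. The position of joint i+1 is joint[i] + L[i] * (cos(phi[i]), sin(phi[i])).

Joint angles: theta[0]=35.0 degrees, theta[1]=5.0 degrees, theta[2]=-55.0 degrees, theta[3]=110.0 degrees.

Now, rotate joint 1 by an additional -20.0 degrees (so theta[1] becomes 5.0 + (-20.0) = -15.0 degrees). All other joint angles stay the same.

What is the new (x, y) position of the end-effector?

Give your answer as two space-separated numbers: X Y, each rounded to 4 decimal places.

Answer: 24.9462 10.9665

Derivation:
joint[0] = (0.0000, 0.0000)  (base)
link 0: phi[0] = 35 = 35 deg
  cos(35 deg) = 0.8192, sin(35 deg) = 0.5736
  joint[1] = (0.0000, 0.0000) + 7.8 * (0.8192, 0.5736) = (0.0000 + 6.3894, 0.0000 + 4.4739) = (6.3894, 4.4739)
link 1: phi[1] = 35 + -15 = 20 deg
  cos(20 deg) = 0.9397, sin(20 deg) = 0.3420
  joint[2] = (6.3894, 4.4739) + 7.9 * (0.9397, 0.3420) = (6.3894 + 7.4236, 4.4739 + 2.7020) = (13.8130, 7.1759)
link 2: phi[2] = 35 + -15 + -55 = -35 deg
  cos(-35 deg) = 0.8192, sin(-35 deg) = -0.5736
  joint[3] = (13.8130, 7.1759) + 10.4 * (0.8192, -0.5736) = (13.8130 + 8.5192, 7.1759 + -5.9652) = (22.3321, 1.2107)
link 3: phi[3] = 35 + -15 + -55 + 110 = 75 deg
  cos(75 deg) = 0.2588, sin(75 deg) = 0.9659
  joint[4] = (22.3321, 1.2107) + 10.1 * (0.2588, 0.9659) = (22.3321 + 2.6141, 1.2107 + 9.7559) = (24.9462, 10.9665)
End effector: (24.9462, 10.9665)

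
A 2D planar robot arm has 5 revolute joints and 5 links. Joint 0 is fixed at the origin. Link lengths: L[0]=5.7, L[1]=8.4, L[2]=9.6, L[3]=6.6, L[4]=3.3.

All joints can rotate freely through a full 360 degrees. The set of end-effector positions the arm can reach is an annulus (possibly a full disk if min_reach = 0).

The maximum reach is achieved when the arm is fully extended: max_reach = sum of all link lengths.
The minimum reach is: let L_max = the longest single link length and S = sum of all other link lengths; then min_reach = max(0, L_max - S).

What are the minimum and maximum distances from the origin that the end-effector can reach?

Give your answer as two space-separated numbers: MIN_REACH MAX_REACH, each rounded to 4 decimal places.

Answer: 0.0000 33.6000

Derivation:
Link lengths: [5.7, 8.4, 9.6, 6.6, 3.3]
max_reach = 5.7 + 8.4 + 9.6 + 6.6 + 3.3 = 33.6
L_max = max([5.7, 8.4, 9.6, 6.6, 3.3]) = 9.6
S (sum of others) = 33.6 - 9.6 = 24
min_reach = max(0, 9.6 - 24) = max(0, -14.4) = 0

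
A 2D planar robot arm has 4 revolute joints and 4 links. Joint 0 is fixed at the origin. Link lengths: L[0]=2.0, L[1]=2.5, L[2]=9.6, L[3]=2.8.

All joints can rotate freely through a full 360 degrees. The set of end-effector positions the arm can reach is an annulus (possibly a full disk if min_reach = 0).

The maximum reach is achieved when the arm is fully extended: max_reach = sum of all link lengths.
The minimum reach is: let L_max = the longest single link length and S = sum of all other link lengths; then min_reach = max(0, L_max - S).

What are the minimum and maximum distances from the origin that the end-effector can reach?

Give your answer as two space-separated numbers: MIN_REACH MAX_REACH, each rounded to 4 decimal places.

Answer: 2.3000 16.9000

Derivation:
Link lengths: [2.0, 2.5, 9.6, 2.8]
max_reach = 2 + 2.5 + 9.6 + 2.8 = 16.9
L_max = max([2.0, 2.5, 9.6, 2.8]) = 9.6
S (sum of others) = 16.9 - 9.6 = 7.3
min_reach = max(0, 9.6 - 7.3) = max(0, 2.3) = 2.3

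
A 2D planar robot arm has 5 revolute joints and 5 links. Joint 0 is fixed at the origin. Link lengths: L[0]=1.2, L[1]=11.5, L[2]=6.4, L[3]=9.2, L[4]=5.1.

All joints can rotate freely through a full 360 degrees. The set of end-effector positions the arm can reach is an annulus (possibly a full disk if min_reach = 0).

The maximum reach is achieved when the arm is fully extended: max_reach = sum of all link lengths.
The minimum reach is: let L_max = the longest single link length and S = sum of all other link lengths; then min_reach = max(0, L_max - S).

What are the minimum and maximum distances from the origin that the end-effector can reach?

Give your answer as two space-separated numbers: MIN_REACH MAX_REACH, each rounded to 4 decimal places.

Link lengths: [1.2, 11.5, 6.4, 9.2, 5.1]
max_reach = 1.2 + 11.5 + 6.4 + 9.2 + 5.1 = 33.4
L_max = max([1.2, 11.5, 6.4, 9.2, 5.1]) = 11.5
S (sum of others) = 33.4 - 11.5 = 21.9
min_reach = max(0, 11.5 - 21.9) = max(0, -10.4) = 0

Answer: 0.0000 33.4000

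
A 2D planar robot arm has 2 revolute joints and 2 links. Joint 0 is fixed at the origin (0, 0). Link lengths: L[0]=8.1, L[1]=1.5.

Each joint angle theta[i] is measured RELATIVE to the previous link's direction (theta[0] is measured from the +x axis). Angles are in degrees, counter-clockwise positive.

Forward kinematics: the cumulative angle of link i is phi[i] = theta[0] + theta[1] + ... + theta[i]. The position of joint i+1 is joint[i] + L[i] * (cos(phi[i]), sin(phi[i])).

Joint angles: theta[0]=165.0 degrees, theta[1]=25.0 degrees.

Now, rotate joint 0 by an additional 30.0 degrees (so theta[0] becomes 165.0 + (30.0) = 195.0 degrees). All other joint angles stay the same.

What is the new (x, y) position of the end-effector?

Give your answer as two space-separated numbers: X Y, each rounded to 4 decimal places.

joint[0] = (0.0000, 0.0000)  (base)
link 0: phi[0] = 195 = 195 deg
  cos(195 deg) = -0.9659, sin(195 deg) = -0.2588
  joint[1] = (0.0000, 0.0000) + 8.1 * (-0.9659, -0.2588) = (0.0000 + -7.8240, 0.0000 + -2.0964) = (-7.8240, -2.0964)
link 1: phi[1] = 195 + 25 = 220 deg
  cos(220 deg) = -0.7660, sin(220 deg) = -0.6428
  joint[2] = (-7.8240, -2.0964) + 1.5 * (-0.7660, -0.6428) = (-7.8240 + -1.1491, -2.0964 + -0.9642) = (-8.9731, -3.0606)
End effector: (-8.9731, -3.0606)

Answer: -8.9731 -3.0606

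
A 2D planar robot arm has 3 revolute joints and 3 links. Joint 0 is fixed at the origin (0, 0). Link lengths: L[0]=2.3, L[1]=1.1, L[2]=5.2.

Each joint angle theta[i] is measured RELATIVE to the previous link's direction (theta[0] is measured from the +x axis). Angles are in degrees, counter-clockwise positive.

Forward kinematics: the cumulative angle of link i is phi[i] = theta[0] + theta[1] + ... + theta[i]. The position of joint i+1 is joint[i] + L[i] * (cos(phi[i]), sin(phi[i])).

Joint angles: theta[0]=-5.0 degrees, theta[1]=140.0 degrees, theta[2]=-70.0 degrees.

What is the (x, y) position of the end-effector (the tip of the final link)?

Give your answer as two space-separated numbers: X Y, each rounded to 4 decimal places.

Answer: 3.7110 5.2902

Derivation:
joint[0] = (0.0000, 0.0000)  (base)
link 0: phi[0] = -5 = -5 deg
  cos(-5 deg) = 0.9962, sin(-5 deg) = -0.0872
  joint[1] = (0.0000, 0.0000) + 2.3 * (0.9962, -0.0872) = (0.0000 + 2.2912, 0.0000 + -0.2005) = (2.2912, -0.2005)
link 1: phi[1] = -5 + 140 = 135 deg
  cos(135 deg) = -0.7071, sin(135 deg) = 0.7071
  joint[2] = (2.2912, -0.2005) + 1.1 * (-0.7071, 0.7071) = (2.2912 + -0.7778, -0.2005 + 0.7778) = (1.5134, 0.5774)
link 2: phi[2] = -5 + 140 + -70 = 65 deg
  cos(65 deg) = 0.4226, sin(65 deg) = 0.9063
  joint[3] = (1.5134, 0.5774) + 5.2 * (0.4226, 0.9063) = (1.5134 + 2.1976, 0.5774 + 4.7128) = (3.7110, 5.2902)
End effector: (3.7110, 5.2902)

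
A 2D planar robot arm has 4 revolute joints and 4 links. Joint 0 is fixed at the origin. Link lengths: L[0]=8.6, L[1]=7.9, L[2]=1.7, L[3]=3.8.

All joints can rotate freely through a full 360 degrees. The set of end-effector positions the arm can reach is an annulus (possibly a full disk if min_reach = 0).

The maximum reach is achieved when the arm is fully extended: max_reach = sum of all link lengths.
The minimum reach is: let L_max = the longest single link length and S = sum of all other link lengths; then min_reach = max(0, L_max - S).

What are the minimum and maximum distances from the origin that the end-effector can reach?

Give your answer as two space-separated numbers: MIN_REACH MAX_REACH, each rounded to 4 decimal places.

Link lengths: [8.6, 7.9, 1.7, 3.8]
max_reach = 8.6 + 7.9 + 1.7 + 3.8 = 22
L_max = max([8.6, 7.9, 1.7, 3.8]) = 8.6
S (sum of others) = 22 - 8.6 = 13.4
min_reach = max(0, 8.6 - 13.4) = max(0, -4.8) = 0

Answer: 0.0000 22.0000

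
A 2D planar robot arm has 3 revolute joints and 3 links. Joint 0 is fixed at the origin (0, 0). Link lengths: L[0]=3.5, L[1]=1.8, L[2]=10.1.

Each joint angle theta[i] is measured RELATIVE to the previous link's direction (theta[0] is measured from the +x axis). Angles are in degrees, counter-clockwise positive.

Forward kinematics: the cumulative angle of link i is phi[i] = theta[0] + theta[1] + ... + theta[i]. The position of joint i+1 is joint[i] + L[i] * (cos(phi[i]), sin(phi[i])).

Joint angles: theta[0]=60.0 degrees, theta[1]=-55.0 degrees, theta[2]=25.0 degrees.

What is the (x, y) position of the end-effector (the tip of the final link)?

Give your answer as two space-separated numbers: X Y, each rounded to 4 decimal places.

Answer: 12.2900 8.2380

Derivation:
joint[0] = (0.0000, 0.0000)  (base)
link 0: phi[0] = 60 = 60 deg
  cos(60 deg) = 0.5000, sin(60 deg) = 0.8660
  joint[1] = (0.0000, 0.0000) + 3.5 * (0.5000, 0.8660) = (0.0000 + 1.7500, 0.0000 + 3.0311) = (1.7500, 3.0311)
link 1: phi[1] = 60 + -55 = 5 deg
  cos(5 deg) = 0.9962, sin(5 deg) = 0.0872
  joint[2] = (1.7500, 3.0311) + 1.8 * (0.9962, 0.0872) = (1.7500 + 1.7932, 3.0311 + 0.1569) = (3.5432, 3.1880)
link 2: phi[2] = 60 + -55 + 25 = 30 deg
  cos(30 deg) = 0.8660, sin(30 deg) = 0.5000
  joint[3] = (3.5432, 3.1880) + 10.1 * (0.8660, 0.5000) = (3.5432 + 8.7469, 3.1880 + 5.0500) = (12.2900, 8.2380)
End effector: (12.2900, 8.2380)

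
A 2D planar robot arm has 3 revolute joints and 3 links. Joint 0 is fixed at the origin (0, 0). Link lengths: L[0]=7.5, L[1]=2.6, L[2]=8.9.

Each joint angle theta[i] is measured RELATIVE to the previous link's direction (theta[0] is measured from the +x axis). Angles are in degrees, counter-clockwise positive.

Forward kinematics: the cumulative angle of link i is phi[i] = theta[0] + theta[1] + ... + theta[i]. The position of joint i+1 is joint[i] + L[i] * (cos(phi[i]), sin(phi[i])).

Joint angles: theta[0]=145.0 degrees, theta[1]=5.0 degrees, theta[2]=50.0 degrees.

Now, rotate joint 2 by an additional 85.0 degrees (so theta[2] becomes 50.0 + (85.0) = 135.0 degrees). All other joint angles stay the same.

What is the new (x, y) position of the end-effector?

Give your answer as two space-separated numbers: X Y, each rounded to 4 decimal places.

joint[0] = (0.0000, 0.0000)  (base)
link 0: phi[0] = 145 = 145 deg
  cos(145 deg) = -0.8192, sin(145 deg) = 0.5736
  joint[1] = (0.0000, 0.0000) + 7.5 * (-0.8192, 0.5736) = (0.0000 + -6.1436, 0.0000 + 4.3018) = (-6.1436, 4.3018)
link 1: phi[1] = 145 + 5 = 150 deg
  cos(150 deg) = -0.8660, sin(150 deg) = 0.5000
  joint[2] = (-6.1436, 4.3018) + 2.6 * (-0.8660, 0.5000) = (-6.1436 + -2.2517, 4.3018 + 1.3000) = (-8.3953, 5.6018)
link 2: phi[2] = 145 + 5 + 135 = 285 deg
  cos(285 deg) = 0.2588, sin(285 deg) = -0.9659
  joint[3] = (-8.3953, 5.6018) + 8.9 * (0.2588, -0.9659) = (-8.3953 + 2.3035, 5.6018 + -8.5967) = (-6.0918, -2.9949)
End effector: (-6.0918, -2.9949)

Answer: -6.0918 -2.9949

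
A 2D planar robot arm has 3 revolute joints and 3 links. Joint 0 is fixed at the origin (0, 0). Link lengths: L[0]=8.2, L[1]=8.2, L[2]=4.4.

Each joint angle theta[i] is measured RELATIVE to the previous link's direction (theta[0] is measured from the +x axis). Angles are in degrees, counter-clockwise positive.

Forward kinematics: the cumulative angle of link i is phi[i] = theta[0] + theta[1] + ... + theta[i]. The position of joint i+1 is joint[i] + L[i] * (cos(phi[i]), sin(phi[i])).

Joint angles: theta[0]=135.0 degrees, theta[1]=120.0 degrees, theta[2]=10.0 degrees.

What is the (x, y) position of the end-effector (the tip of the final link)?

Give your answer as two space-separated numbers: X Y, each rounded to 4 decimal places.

Answer: -8.3041 -6.5056

Derivation:
joint[0] = (0.0000, 0.0000)  (base)
link 0: phi[0] = 135 = 135 deg
  cos(135 deg) = -0.7071, sin(135 deg) = 0.7071
  joint[1] = (0.0000, 0.0000) + 8.2 * (-0.7071, 0.7071) = (0.0000 + -5.7983, 0.0000 + 5.7983) = (-5.7983, 5.7983)
link 1: phi[1] = 135 + 120 = 255 deg
  cos(255 deg) = -0.2588, sin(255 deg) = -0.9659
  joint[2] = (-5.7983, 5.7983) + 8.2 * (-0.2588, -0.9659) = (-5.7983 + -2.1223, 5.7983 + -7.9206) = (-7.9206, -2.1223)
link 2: phi[2] = 135 + 120 + 10 = 265 deg
  cos(265 deg) = -0.0872, sin(265 deg) = -0.9962
  joint[3] = (-7.9206, -2.1223) + 4.4 * (-0.0872, -0.9962) = (-7.9206 + -0.3835, -2.1223 + -4.3833) = (-8.3041, -6.5056)
End effector: (-8.3041, -6.5056)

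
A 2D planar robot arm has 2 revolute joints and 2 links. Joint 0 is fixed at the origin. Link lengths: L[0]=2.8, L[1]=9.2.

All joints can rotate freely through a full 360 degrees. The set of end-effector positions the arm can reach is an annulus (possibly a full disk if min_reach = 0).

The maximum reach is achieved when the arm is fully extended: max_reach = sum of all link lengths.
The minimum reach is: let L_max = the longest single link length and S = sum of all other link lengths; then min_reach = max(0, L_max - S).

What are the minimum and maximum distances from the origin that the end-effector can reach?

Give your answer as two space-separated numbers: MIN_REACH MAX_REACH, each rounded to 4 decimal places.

Link lengths: [2.8, 9.2]
max_reach = 2.8 + 9.2 = 12
L_max = max([2.8, 9.2]) = 9.2
S (sum of others) = 12 - 9.2 = 2.8
min_reach = max(0, 9.2 - 2.8) = max(0, 6.4) = 6.4

Answer: 6.4000 12.0000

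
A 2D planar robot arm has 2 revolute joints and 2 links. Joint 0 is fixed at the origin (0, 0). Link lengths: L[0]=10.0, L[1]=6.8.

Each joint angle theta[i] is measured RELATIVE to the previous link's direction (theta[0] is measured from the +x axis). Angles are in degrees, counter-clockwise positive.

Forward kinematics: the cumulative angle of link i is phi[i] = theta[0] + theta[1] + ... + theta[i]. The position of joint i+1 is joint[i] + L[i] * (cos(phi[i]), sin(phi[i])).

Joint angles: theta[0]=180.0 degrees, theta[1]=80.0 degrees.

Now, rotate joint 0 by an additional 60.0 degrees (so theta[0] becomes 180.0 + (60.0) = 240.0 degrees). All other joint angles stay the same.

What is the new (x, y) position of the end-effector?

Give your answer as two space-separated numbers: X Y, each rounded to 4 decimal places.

Answer: 0.2091 -13.0312

Derivation:
joint[0] = (0.0000, 0.0000)  (base)
link 0: phi[0] = 240 = 240 deg
  cos(240 deg) = -0.5000, sin(240 deg) = -0.8660
  joint[1] = (0.0000, 0.0000) + 10 * (-0.5000, -0.8660) = (0.0000 + -5.0000, 0.0000 + -8.6603) = (-5.0000, -8.6603)
link 1: phi[1] = 240 + 80 = 320 deg
  cos(320 deg) = 0.7660, sin(320 deg) = -0.6428
  joint[2] = (-5.0000, -8.6603) + 6.8 * (0.7660, -0.6428) = (-5.0000 + 5.2091, -8.6603 + -4.3710) = (0.2091, -13.0312)
End effector: (0.2091, -13.0312)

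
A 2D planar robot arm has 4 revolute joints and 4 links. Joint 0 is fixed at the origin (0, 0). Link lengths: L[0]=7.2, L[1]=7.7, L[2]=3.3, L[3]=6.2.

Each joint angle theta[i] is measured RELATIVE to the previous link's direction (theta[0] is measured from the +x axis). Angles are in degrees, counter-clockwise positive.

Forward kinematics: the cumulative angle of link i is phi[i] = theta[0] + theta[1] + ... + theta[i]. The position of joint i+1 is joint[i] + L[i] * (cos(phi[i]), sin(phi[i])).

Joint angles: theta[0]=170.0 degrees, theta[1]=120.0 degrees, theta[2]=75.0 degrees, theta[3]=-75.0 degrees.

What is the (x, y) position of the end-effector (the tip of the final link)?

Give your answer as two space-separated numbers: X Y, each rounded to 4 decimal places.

joint[0] = (0.0000, 0.0000)  (base)
link 0: phi[0] = 170 = 170 deg
  cos(170 deg) = -0.9848, sin(170 deg) = 0.1736
  joint[1] = (0.0000, 0.0000) + 7.2 * (-0.9848, 0.1736) = (0.0000 + -7.0906, 0.0000 + 1.2503) = (-7.0906, 1.2503)
link 1: phi[1] = 170 + 120 = 290 deg
  cos(290 deg) = 0.3420, sin(290 deg) = -0.9397
  joint[2] = (-7.0906, 1.2503) + 7.7 * (0.3420, -0.9397) = (-7.0906 + 2.6336, 1.2503 + -7.2356) = (-4.4571, -5.9854)
link 2: phi[2] = 170 + 120 + 75 = 365 deg
  cos(365 deg) = 0.9962, sin(365 deg) = 0.0872
  joint[3] = (-4.4571, -5.9854) + 3.3 * (0.9962, 0.0872) = (-4.4571 + 3.2874, -5.9854 + 0.2876) = (-1.1696, -5.6978)
link 3: phi[3] = 170 + 120 + 75 + -75 = 290 deg
  cos(290 deg) = 0.3420, sin(290 deg) = -0.9397
  joint[4] = (-1.1696, -5.6978) + 6.2 * (0.3420, -0.9397) = (-1.1696 + 2.1205, -5.6978 + -5.8261) = (0.9509, -11.5238)
End effector: (0.9509, -11.5238)

Answer: 0.9509 -11.5238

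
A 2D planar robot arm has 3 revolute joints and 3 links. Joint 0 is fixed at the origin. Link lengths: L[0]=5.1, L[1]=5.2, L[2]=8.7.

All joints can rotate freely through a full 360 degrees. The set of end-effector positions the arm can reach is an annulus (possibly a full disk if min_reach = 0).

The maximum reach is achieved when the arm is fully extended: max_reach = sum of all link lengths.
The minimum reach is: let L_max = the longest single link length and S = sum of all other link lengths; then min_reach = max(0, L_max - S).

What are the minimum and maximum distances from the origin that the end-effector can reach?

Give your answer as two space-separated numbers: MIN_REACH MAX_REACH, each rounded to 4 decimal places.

Answer: 0.0000 19.0000

Derivation:
Link lengths: [5.1, 5.2, 8.7]
max_reach = 5.1 + 5.2 + 8.7 = 19
L_max = max([5.1, 5.2, 8.7]) = 8.7
S (sum of others) = 19 - 8.7 = 10.3
min_reach = max(0, 8.7 - 10.3) = max(0, -1.6) = 0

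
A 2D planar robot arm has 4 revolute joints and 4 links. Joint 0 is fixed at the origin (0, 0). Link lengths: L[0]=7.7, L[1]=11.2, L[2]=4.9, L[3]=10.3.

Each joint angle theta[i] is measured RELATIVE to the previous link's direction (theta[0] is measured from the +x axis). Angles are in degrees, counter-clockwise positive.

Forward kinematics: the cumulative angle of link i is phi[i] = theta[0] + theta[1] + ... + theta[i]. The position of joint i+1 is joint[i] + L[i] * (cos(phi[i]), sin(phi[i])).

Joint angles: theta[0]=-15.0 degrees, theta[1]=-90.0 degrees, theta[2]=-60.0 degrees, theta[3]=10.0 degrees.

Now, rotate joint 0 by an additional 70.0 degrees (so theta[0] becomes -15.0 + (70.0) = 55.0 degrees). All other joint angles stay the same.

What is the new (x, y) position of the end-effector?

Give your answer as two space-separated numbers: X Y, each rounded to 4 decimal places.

Answer: 14.0617 -15.2587

Derivation:
joint[0] = (0.0000, 0.0000)  (base)
link 0: phi[0] = 55 = 55 deg
  cos(55 deg) = 0.5736, sin(55 deg) = 0.8192
  joint[1] = (0.0000, 0.0000) + 7.7 * (0.5736, 0.8192) = (0.0000 + 4.4165, 0.0000 + 6.3075) = (4.4165, 6.3075)
link 1: phi[1] = 55 + -90 = -35 deg
  cos(-35 deg) = 0.8192, sin(-35 deg) = -0.5736
  joint[2] = (4.4165, 6.3075) + 11.2 * (0.8192, -0.5736) = (4.4165 + 9.1745, 6.3075 + -6.4241) = (13.5910, -0.1166)
link 2: phi[2] = 55 + -90 + -60 = -95 deg
  cos(-95 deg) = -0.0872, sin(-95 deg) = -0.9962
  joint[3] = (13.5910, -0.1166) + 4.9 * (-0.0872, -0.9962) = (13.5910 + -0.4271, -0.1166 + -4.8814) = (13.1640, -4.9979)
link 3: phi[3] = 55 + -90 + -60 + 10 = -85 deg
  cos(-85 deg) = 0.0872, sin(-85 deg) = -0.9962
  joint[4] = (13.1640, -4.9979) + 10.3 * (0.0872, -0.9962) = (13.1640 + 0.8977, -4.9979 + -10.2608) = (14.0617, -15.2587)
End effector: (14.0617, -15.2587)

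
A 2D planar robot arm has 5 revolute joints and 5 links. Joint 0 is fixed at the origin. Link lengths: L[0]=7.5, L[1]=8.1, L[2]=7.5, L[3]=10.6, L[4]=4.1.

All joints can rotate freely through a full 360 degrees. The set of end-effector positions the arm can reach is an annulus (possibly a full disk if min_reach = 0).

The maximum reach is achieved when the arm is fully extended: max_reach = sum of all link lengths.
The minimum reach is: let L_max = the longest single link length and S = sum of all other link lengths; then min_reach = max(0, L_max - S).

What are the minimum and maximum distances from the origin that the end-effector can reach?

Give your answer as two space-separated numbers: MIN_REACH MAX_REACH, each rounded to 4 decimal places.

Link lengths: [7.5, 8.1, 7.5, 10.6, 4.1]
max_reach = 7.5 + 8.1 + 7.5 + 10.6 + 4.1 = 37.8
L_max = max([7.5, 8.1, 7.5, 10.6, 4.1]) = 10.6
S (sum of others) = 37.8 - 10.6 = 27.2
min_reach = max(0, 10.6 - 27.2) = max(0, -16.6) = 0

Answer: 0.0000 37.8000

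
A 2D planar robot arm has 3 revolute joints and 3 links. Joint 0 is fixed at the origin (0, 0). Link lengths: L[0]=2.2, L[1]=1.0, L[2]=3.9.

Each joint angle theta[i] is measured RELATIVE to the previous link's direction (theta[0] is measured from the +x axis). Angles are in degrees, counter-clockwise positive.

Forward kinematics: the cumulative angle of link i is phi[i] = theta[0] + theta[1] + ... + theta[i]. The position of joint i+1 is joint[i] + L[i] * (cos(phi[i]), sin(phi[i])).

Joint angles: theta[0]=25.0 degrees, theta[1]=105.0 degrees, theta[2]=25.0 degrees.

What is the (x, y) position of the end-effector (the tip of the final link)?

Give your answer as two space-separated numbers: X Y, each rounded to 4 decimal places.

Answer: -2.1835 3.3440

Derivation:
joint[0] = (0.0000, 0.0000)  (base)
link 0: phi[0] = 25 = 25 deg
  cos(25 deg) = 0.9063, sin(25 deg) = 0.4226
  joint[1] = (0.0000, 0.0000) + 2.2 * (0.9063, 0.4226) = (0.0000 + 1.9939, 0.0000 + 0.9298) = (1.9939, 0.9298)
link 1: phi[1] = 25 + 105 = 130 deg
  cos(130 deg) = -0.6428, sin(130 deg) = 0.7660
  joint[2] = (1.9939, 0.9298) + 1 * (-0.6428, 0.7660) = (1.9939 + -0.6428, 0.9298 + 0.7660) = (1.3511, 1.6958)
link 2: phi[2] = 25 + 105 + 25 = 155 deg
  cos(155 deg) = -0.9063, sin(155 deg) = 0.4226
  joint[3] = (1.3511, 1.6958) + 3.9 * (-0.9063, 0.4226) = (1.3511 + -3.5346, 1.6958 + 1.6482) = (-2.1835, 3.3440)
End effector: (-2.1835, 3.3440)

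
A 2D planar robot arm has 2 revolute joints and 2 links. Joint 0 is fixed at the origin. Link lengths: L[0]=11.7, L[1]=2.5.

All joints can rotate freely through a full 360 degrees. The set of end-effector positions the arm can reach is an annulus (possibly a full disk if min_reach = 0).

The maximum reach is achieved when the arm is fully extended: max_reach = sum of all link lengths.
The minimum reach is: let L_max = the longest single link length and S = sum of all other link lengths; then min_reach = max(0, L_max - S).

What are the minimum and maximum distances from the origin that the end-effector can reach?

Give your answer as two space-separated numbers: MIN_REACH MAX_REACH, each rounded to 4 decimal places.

Answer: 9.2000 14.2000

Derivation:
Link lengths: [11.7, 2.5]
max_reach = 11.7 + 2.5 = 14.2
L_max = max([11.7, 2.5]) = 11.7
S (sum of others) = 14.2 - 11.7 = 2.5
min_reach = max(0, 11.7 - 2.5) = max(0, 9.2) = 9.2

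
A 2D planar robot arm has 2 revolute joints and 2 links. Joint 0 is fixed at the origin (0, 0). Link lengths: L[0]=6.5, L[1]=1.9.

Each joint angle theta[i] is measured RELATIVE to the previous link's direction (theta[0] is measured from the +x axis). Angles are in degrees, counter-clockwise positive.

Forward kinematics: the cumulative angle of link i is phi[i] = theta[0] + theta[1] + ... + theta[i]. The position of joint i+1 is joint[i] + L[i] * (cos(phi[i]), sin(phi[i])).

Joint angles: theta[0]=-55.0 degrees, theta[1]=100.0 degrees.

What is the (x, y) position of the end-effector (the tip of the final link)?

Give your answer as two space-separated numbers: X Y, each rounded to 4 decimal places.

Answer: 5.0717 -3.9810

Derivation:
joint[0] = (0.0000, 0.0000)  (base)
link 0: phi[0] = -55 = -55 deg
  cos(-55 deg) = 0.5736, sin(-55 deg) = -0.8192
  joint[1] = (0.0000, 0.0000) + 6.5 * (0.5736, -0.8192) = (0.0000 + 3.7282, 0.0000 + -5.3245) = (3.7282, -5.3245)
link 1: phi[1] = -55 + 100 = 45 deg
  cos(45 deg) = 0.7071, sin(45 deg) = 0.7071
  joint[2] = (3.7282, -5.3245) + 1.9 * (0.7071, 0.7071) = (3.7282 + 1.3435, -5.3245 + 1.3435) = (5.0717, -3.9810)
End effector: (5.0717, -3.9810)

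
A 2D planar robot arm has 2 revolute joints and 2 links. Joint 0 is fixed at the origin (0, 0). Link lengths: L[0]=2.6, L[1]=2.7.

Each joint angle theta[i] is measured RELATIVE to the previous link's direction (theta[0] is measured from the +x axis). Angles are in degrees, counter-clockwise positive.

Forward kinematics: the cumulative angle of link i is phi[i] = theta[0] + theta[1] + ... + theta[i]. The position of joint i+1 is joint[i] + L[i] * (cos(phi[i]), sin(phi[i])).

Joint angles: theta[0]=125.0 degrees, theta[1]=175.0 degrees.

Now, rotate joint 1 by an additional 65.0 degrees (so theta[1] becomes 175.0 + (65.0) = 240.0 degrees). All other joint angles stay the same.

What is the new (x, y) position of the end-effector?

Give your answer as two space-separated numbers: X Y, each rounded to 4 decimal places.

joint[0] = (0.0000, 0.0000)  (base)
link 0: phi[0] = 125 = 125 deg
  cos(125 deg) = -0.5736, sin(125 deg) = 0.8192
  joint[1] = (0.0000, 0.0000) + 2.6 * (-0.5736, 0.8192) = (0.0000 + -1.4913, 0.0000 + 2.1298) = (-1.4913, 2.1298)
link 1: phi[1] = 125 + 240 = 365 deg
  cos(365 deg) = 0.9962, sin(365 deg) = 0.0872
  joint[2] = (-1.4913, 2.1298) + 2.7 * (0.9962, 0.0872) = (-1.4913 + 2.6897, 2.1298 + 0.2353) = (1.1984, 2.3651)
End effector: (1.1984, 2.3651)

Answer: 1.1984 2.3651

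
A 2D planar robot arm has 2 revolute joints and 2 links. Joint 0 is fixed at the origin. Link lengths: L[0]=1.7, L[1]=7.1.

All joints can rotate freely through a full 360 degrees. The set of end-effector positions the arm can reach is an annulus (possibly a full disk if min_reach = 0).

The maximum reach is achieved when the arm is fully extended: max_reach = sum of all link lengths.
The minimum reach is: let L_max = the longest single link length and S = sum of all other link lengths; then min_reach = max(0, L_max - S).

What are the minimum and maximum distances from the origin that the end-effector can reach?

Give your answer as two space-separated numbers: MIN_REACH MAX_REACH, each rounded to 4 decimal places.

Answer: 5.4000 8.8000

Derivation:
Link lengths: [1.7, 7.1]
max_reach = 1.7 + 7.1 = 8.8
L_max = max([1.7, 7.1]) = 7.1
S (sum of others) = 8.8 - 7.1 = 1.7
min_reach = max(0, 7.1 - 1.7) = max(0, 5.4) = 5.4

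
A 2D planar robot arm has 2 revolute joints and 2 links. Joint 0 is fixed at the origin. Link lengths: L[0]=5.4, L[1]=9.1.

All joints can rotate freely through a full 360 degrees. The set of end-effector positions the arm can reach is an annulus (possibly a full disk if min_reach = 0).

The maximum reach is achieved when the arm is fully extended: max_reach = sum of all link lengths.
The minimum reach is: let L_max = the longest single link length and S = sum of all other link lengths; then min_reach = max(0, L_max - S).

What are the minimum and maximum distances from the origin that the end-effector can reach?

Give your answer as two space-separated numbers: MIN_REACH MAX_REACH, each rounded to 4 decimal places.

Answer: 3.7000 14.5000

Derivation:
Link lengths: [5.4, 9.1]
max_reach = 5.4 + 9.1 = 14.5
L_max = max([5.4, 9.1]) = 9.1
S (sum of others) = 14.5 - 9.1 = 5.4
min_reach = max(0, 9.1 - 5.4) = max(0, 3.7) = 3.7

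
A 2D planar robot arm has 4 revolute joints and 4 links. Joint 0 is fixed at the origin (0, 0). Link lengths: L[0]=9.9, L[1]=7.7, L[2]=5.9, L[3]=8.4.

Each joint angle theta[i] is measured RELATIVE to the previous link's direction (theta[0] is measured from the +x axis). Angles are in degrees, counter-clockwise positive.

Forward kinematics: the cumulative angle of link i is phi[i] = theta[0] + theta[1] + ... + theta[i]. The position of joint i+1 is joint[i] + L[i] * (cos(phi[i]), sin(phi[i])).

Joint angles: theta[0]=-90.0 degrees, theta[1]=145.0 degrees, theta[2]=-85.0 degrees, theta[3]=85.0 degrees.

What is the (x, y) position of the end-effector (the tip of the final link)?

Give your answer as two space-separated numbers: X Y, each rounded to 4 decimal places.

joint[0] = (0.0000, 0.0000)  (base)
link 0: phi[0] = -90 = -90 deg
  cos(-90 deg) = 0.0000, sin(-90 deg) = -1.0000
  joint[1] = (0.0000, 0.0000) + 9.9 * (0.0000, -1.0000) = (0.0000 + 0.0000, 0.0000 + -9.9000) = (0.0000, -9.9000)
link 1: phi[1] = -90 + 145 = 55 deg
  cos(55 deg) = 0.5736, sin(55 deg) = 0.8192
  joint[2] = (0.0000, -9.9000) + 7.7 * (0.5736, 0.8192) = (0.0000 + 4.4165, -9.9000 + 6.3075) = (4.4165, -3.5925)
link 2: phi[2] = -90 + 145 + -85 = -30 deg
  cos(-30 deg) = 0.8660, sin(-30 deg) = -0.5000
  joint[3] = (4.4165, -3.5925) + 5.9 * (0.8660, -0.5000) = (4.4165 + 5.1095, -3.5925 + -2.9500) = (9.5261, -6.5425)
link 3: phi[3] = -90 + 145 + -85 + 85 = 55 deg
  cos(55 deg) = 0.5736, sin(55 deg) = 0.8192
  joint[4] = (9.5261, -6.5425) + 8.4 * (0.5736, 0.8192) = (9.5261 + 4.8180, -6.5425 + 6.8809) = (14.3441, 0.3383)
End effector: (14.3441, 0.3383)

Answer: 14.3441 0.3383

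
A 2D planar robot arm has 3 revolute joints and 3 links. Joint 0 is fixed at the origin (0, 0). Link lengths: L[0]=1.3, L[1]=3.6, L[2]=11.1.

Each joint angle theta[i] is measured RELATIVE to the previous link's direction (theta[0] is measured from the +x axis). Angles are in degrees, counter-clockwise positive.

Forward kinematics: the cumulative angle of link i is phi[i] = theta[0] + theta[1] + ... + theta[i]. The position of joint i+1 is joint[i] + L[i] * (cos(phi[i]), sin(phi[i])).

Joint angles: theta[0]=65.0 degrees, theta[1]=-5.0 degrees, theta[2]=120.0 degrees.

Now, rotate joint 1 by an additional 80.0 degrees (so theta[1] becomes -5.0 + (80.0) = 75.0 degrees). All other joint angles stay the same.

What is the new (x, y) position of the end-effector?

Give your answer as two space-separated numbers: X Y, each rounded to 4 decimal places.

joint[0] = (0.0000, 0.0000)  (base)
link 0: phi[0] = 65 = 65 deg
  cos(65 deg) = 0.4226, sin(65 deg) = 0.9063
  joint[1] = (0.0000, 0.0000) + 1.3 * (0.4226, 0.9063) = (0.0000 + 0.5494, 0.0000 + 1.1782) = (0.5494, 1.1782)
link 1: phi[1] = 65 + 75 = 140 deg
  cos(140 deg) = -0.7660, sin(140 deg) = 0.6428
  joint[2] = (0.5494, 1.1782) + 3.6 * (-0.7660, 0.6428) = (0.5494 + -2.7578, 1.1782 + 2.3140) = (-2.2084, 3.4922)
link 2: phi[2] = 65 + 75 + 120 = 260 deg
  cos(260 deg) = -0.1736, sin(260 deg) = -0.9848
  joint[3] = (-2.2084, 3.4922) + 11.1 * (-0.1736, -0.9848) = (-2.2084 + -1.9275, 3.4922 + -10.9314) = (-4.1359, -7.4391)
End effector: (-4.1359, -7.4391)

Answer: -4.1359 -7.4391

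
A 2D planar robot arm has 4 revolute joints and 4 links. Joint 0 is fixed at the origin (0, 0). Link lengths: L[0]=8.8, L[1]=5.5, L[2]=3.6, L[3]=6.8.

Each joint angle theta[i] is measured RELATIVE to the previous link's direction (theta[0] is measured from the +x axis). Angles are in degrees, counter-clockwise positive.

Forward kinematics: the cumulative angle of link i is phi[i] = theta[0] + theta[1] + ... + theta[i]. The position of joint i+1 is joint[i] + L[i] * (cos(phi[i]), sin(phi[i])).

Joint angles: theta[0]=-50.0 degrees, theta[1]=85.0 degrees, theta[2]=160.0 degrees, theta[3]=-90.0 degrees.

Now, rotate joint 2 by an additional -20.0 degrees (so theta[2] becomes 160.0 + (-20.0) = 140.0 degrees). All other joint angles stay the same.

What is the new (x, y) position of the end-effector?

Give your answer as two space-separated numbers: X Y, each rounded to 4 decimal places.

joint[0] = (0.0000, 0.0000)  (base)
link 0: phi[0] = -50 = -50 deg
  cos(-50 deg) = 0.6428, sin(-50 deg) = -0.7660
  joint[1] = (0.0000, 0.0000) + 8.8 * (0.6428, -0.7660) = (0.0000 + 5.6565, 0.0000 + -6.7412) = (5.6565, -6.7412)
link 1: phi[1] = -50 + 85 = 35 deg
  cos(35 deg) = 0.8192, sin(35 deg) = 0.5736
  joint[2] = (5.6565, -6.7412) + 5.5 * (0.8192, 0.5736) = (5.6565 + 4.5053, -6.7412 + 3.1547) = (10.1619, -3.5865)
link 2: phi[2] = -50 + 85 + 140 = 175 deg
  cos(175 deg) = -0.9962, sin(175 deg) = 0.0872
  joint[3] = (10.1619, -3.5865) + 3.6 * (-0.9962, 0.0872) = (10.1619 + -3.5863, -3.5865 + 0.3138) = (6.5756, -3.2728)
link 3: phi[3] = -50 + 85 + 140 + -90 = 85 deg
  cos(85 deg) = 0.0872, sin(85 deg) = 0.9962
  joint[4] = (6.5756, -3.2728) + 6.8 * (0.0872, 0.9962) = (6.5756 + 0.5927, -3.2728 + 6.7741) = (7.1682, 3.5014)
End effector: (7.1682, 3.5014)

Answer: 7.1682 3.5014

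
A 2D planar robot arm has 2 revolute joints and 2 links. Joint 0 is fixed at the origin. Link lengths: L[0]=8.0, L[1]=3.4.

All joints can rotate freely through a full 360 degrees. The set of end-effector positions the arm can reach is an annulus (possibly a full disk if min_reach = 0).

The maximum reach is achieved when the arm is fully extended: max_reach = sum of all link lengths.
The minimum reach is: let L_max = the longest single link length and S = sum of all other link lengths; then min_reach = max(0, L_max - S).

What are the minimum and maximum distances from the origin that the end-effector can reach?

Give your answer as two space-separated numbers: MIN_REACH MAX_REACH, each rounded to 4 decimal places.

Answer: 4.6000 11.4000

Derivation:
Link lengths: [8.0, 3.4]
max_reach = 8 + 3.4 = 11.4
L_max = max([8.0, 3.4]) = 8
S (sum of others) = 11.4 - 8 = 3.4
min_reach = max(0, 8 - 3.4) = max(0, 4.6) = 4.6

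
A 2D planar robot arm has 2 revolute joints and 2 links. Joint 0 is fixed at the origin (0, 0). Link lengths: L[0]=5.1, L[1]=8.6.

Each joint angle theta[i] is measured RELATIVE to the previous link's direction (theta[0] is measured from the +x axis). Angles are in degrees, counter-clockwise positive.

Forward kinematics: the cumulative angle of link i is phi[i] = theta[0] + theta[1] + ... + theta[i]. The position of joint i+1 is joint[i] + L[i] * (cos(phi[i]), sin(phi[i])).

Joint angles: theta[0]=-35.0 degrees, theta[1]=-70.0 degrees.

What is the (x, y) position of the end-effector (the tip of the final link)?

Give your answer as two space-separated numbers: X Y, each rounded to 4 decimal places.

Answer: 1.9518 -11.2322

Derivation:
joint[0] = (0.0000, 0.0000)  (base)
link 0: phi[0] = -35 = -35 deg
  cos(-35 deg) = 0.8192, sin(-35 deg) = -0.5736
  joint[1] = (0.0000, 0.0000) + 5.1 * (0.8192, -0.5736) = (0.0000 + 4.1777, 0.0000 + -2.9252) = (4.1777, -2.9252)
link 1: phi[1] = -35 + -70 = -105 deg
  cos(-105 deg) = -0.2588, sin(-105 deg) = -0.9659
  joint[2] = (4.1777, -2.9252) + 8.6 * (-0.2588, -0.9659) = (4.1777 + -2.2258, -2.9252 + -8.3070) = (1.9518, -11.2322)
End effector: (1.9518, -11.2322)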